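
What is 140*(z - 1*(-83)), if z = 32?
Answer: 16100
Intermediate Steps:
140*(z - 1*(-83)) = 140*(32 - 1*(-83)) = 140*(32 + 83) = 140*115 = 16100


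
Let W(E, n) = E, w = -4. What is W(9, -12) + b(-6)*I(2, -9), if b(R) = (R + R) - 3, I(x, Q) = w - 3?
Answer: 114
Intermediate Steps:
I(x, Q) = -7 (I(x, Q) = -4 - 3 = -7)
b(R) = -3 + 2*R (b(R) = 2*R - 3 = -3 + 2*R)
W(9, -12) + b(-6)*I(2, -9) = 9 + (-3 + 2*(-6))*(-7) = 9 + (-3 - 12)*(-7) = 9 - 15*(-7) = 9 + 105 = 114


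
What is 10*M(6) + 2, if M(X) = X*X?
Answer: 362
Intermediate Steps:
M(X) = X²
10*M(6) + 2 = 10*6² + 2 = 10*36 + 2 = 360 + 2 = 362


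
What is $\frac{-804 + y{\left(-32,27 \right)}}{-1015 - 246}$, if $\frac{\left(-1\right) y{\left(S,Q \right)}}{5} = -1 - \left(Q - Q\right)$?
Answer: $\frac{799}{1261} \approx 0.63362$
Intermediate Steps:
$y{\left(S,Q \right)} = 5$ ($y{\left(S,Q \right)} = - 5 \left(-1 - \left(Q - Q\right)\right) = - 5 \left(-1 - 0\right) = - 5 \left(-1 + 0\right) = \left(-5\right) \left(-1\right) = 5$)
$\frac{-804 + y{\left(-32,27 \right)}}{-1015 - 246} = \frac{-804 + 5}{-1015 - 246} = - \frac{799}{-1261} = \left(-799\right) \left(- \frac{1}{1261}\right) = \frac{799}{1261}$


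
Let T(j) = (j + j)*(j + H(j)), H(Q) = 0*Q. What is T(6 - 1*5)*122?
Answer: 244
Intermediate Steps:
H(Q) = 0
T(j) = 2*j² (T(j) = (j + j)*(j + 0) = (2*j)*j = 2*j²)
T(6 - 1*5)*122 = (2*(6 - 1*5)²)*122 = (2*(6 - 5)²)*122 = (2*1²)*122 = (2*1)*122 = 2*122 = 244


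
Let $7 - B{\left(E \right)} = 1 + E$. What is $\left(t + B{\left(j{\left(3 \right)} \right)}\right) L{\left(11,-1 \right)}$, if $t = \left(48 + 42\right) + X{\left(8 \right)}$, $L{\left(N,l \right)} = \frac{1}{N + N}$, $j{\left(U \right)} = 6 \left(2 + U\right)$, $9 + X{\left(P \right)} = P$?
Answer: $\frac{65}{22} \approx 2.9545$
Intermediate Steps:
$X{\left(P \right)} = -9 + P$
$j{\left(U \right)} = 12 + 6 U$
$L{\left(N,l \right)} = \frac{1}{2 N}$
$B{\left(E \right)} = 6 - E$ ($B{\left(E \right)} = 7 - \left(1 + E\right) = 6 - E$)
$t = 89$ ($t = \left(48 + 42\right) + \left(-9 + 8\right) = 90 - 1 = 89$)
$\left(t + B{\left(j{\left(3 \right)} \right)}\right) L{\left(11,-1 \right)} = \left(89 + \left(6 - \left(12 + 6 \cdot 3\right)\right)\right) \frac{1}{2 \cdot 11} = \left(89 + \left(6 - \left(12 + 18\right)\right)\right) \frac{1}{2} \cdot \frac{1}{11} = \left(89 + \left(6 - 30\right)\right) \frac{1}{22} = \left(89 - 24\right) \frac{1}{22} = 65 \cdot \frac{1}{22} = \frac{65}{22}$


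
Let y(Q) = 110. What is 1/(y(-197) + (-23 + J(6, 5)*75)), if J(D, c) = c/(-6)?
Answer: 2/49 ≈ 0.040816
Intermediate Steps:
J(D, c) = -c/6 (J(D, c) = c*(-⅙) = -c/6)
1/(y(-197) + (-23 + J(6, 5)*75)) = 1/(110 + (-23 - ⅙*5*75)) = 1/(110 + (-23 - ⅚*75)) = 1/(110 + (-23 - 125/2)) = 1/(110 - 171/2) = 1/(49/2) = 2/49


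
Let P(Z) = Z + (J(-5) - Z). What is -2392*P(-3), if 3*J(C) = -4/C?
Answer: -9568/15 ≈ -637.87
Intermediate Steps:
J(C) = -4/(3*C) (J(C) = (-4/C)/3 = -4/(3*C))
P(Z) = 4/15 (P(Z) = Z + (-4/3/(-5) - Z) = Z + (-4/3*(-⅕) - Z) = Z + (4/15 - Z) = 4/15)
-2392*P(-3) = -2392*4/15 = -9568/15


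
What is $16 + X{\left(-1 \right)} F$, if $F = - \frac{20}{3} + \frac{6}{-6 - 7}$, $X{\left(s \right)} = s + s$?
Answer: $\frac{1180}{39} \approx 30.256$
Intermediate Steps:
$X{\left(s \right)} = 2 s$
$F = - \frac{278}{39}$ ($F = \left(-20\right) \frac{1}{3} + \frac{6}{-13} = - \frac{20}{3} + 6 \left(- \frac{1}{13}\right) = - \frac{20}{3} - \frac{6}{13} = - \frac{278}{39} \approx -7.1282$)
$16 + X{\left(-1 \right)} F = 16 + 2 \left(-1\right) \left(- \frac{278}{39}\right) = 16 - - \frac{556}{39} = 16 + \frac{556}{39} = \frac{1180}{39}$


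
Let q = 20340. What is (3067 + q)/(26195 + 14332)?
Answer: 23407/40527 ≈ 0.57757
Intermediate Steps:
(3067 + q)/(26195 + 14332) = (3067 + 20340)/(26195 + 14332) = 23407/40527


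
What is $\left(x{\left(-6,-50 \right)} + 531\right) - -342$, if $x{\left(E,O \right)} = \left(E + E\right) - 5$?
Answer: $856$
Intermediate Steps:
$x{\left(E,O \right)} = -5 + 2 E$ ($x{\left(E,O \right)} = 2 E - 5 = -5 + 2 E$)
$\left(x{\left(-6,-50 \right)} + 531\right) - -342 = \left(\left(-5 + 2 \left(-6\right)\right) + 531\right) - -342 = \left(\left(-5 - 12\right) + 531\right) + \left(-1205 + 1547\right) = \left(-17 + 531\right) + 342 = 514 + 342 = 856$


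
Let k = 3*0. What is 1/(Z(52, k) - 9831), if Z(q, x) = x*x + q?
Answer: -1/9779 ≈ -0.00010226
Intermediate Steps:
k = 0
Z(q, x) = q + x² (Z(q, x) = x² + q = q + x²)
1/(Z(52, k) - 9831) = 1/((52 + 0²) - 9831) = 1/((52 + 0) - 9831) = 1/(52 - 9831) = 1/(-9779) = -1/9779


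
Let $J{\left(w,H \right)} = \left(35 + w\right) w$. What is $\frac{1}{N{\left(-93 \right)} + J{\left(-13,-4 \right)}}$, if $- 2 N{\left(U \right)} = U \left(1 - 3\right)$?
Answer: $- \frac{1}{379} \approx -0.0026385$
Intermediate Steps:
$J{\left(w,H \right)} = w \left(35 + w\right)$
$N{\left(U \right)} = U$ ($N{\left(U \right)} = - \frac{U \left(1 - 3\right)}{2} = - \frac{U \left(-2\right)}{2} = - \frac{\left(-2\right) U}{2} = U$)
$\frac{1}{N{\left(-93 \right)} + J{\left(-13,-4 \right)}} = \frac{1}{-93 - 13 \left(35 - 13\right)} = \frac{1}{-93 - 286} = \frac{1}{-379} = - \frac{1}{379}$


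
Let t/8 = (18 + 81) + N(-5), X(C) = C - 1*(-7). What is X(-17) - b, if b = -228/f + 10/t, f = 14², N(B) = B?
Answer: -163053/18424 ≈ -8.8500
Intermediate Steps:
X(C) = 7 + C (X(C) = C + 7 = 7 + C)
f = 196
t = 752 (t = 8*((18 + 81) - 5) = 8*(99 - 5) = 8*94 = 752)
b = -21187/18424 (b = -228/196 + 10/752 = -228*1/196 + 10*(1/752) = -57/49 + 5/376 = -21187/18424 ≈ -1.1500)
X(-17) - b = (7 - 17) - 1*(-21187/18424) = -10 + 21187/18424 = -163053/18424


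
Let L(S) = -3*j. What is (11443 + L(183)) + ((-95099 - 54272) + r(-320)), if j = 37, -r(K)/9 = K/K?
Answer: -138048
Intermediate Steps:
r(K) = -9 (r(K) = -9*K/K = -9*1 = -9)
L(S) = -111 (L(S) = -3*37 = -111)
(11443 + L(183)) + ((-95099 - 54272) + r(-320)) = (11443 - 111) + ((-95099 - 54272) - 9) = 11332 + (-149371 - 9) = 11332 - 149380 = -138048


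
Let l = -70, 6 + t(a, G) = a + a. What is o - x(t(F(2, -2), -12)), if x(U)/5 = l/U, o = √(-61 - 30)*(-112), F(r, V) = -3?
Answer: -175/6 - 112*I*√91 ≈ -29.167 - 1068.4*I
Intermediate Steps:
t(a, G) = -6 + 2*a (t(a, G) = -6 + (a + a) = -6 + 2*a)
o = -112*I*√91 (o = √(-91)*(-112) = (I*√91)*(-112) = -112*I*√91 ≈ -1068.4*I)
x(U) = -350/U (x(U) = 5*(-70/U) = -350/U)
o - x(t(F(2, -2), -12)) = -112*I*√91 - (-350)/(-6 + 2*(-3)) = -112*I*√91 - (-350)/(-6 - 6) = -112*I*√91 - (-350)/(-12) = -112*I*√91 - (-350)*(-1)/12 = -112*I*√91 - 1*175/6 = -112*I*√91 - 175/6 = -175/6 - 112*I*√91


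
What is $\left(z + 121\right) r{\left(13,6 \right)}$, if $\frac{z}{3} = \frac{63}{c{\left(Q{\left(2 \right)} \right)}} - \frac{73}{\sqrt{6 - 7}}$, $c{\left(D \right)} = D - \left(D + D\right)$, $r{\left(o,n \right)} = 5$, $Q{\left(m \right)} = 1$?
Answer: $-340 + 1095 i \approx -340.0 + 1095.0 i$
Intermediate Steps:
$c{\left(D \right)} = - D$ ($c{\left(D \right)} = D - 2 D = - D$)
$z = -189 + 219 i$ ($z = 3 \left(\frac{63}{\left(-1\right) 1} - \frac{73}{\sqrt{6 - 7}}\right) = 3 \left(\frac{63}{-1} - \frac{73}{\sqrt{-1}}\right) = 3 \left(63 \left(-1\right) - \frac{73}{i}\right) = 3 \left(-63 - 73 \left(- i\right)\right) = 3 \left(-63 + 73 i\right) = -189 + 219 i \approx -189.0 + 219.0 i$)
$\left(z + 121\right) r{\left(13,6 \right)} = \left(\left(-189 + 219 i\right) + 121\right) 5 = \left(-68 + 219 i\right) 5 = -340 + 1095 i$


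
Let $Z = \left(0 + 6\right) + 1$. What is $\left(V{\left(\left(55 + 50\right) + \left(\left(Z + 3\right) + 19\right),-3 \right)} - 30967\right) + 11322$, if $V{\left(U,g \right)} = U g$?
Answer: $-20047$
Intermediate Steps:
$Z = 7$ ($Z = 6 + 1 = 7$)
$\left(V{\left(\left(55 + 50\right) + \left(\left(Z + 3\right) + 19\right),-3 \right)} - 30967\right) + 11322 = \left(\left(\left(55 + 50\right) + \left(\left(7 + 3\right) + 19\right)\right) \left(-3\right) - 30967\right) + 11322 = \left(\left(105 + \left(10 + 19\right)\right) \left(-3\right) - 30967\right) + 11322 = \left(\left(105 + 29\right) \left(-3\right) - 30967\right) + 11322 = \left(134 \left(-3\right) - 30967\right) + 11322 = \left(-402 - 30967\right) + 11322 = -31369 + 11322 = -20047$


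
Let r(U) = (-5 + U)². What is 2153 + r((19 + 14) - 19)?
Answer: 2234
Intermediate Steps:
2153 + r((19 + 14) - 19) = 2153 + (-5 + ((19 + 14) - 19))² = 2153 + (-5 + (33 - 19))² = 2153 + (-5 + 14)² = 2153 + 9² = 2153 + 81 = 2234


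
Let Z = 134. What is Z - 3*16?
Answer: 86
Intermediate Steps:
Z - 3*16 = 134 - 3*16 = 134 - 48 = 86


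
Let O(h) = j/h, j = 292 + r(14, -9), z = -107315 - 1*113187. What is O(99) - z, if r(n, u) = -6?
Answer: 1984544/9 ≈ 2.2051e+5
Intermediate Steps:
z = -220502 (z = -107315 - 113187 = -220502)
j = 286 (j = 292 - 6 = 286)
O(h) = 286/h
O(99) - z = 286/99 - 1*(-220502) = 286*(1/99) + 220502 = 26/9 + 220502 = 1984544/9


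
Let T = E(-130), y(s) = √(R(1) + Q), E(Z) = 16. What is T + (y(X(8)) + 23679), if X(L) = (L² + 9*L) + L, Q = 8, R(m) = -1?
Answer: 23695 + √7 ≈ 23698.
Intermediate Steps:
X(L) = L² + 10*L
y(s) = √7 (y(s) = √(-1 + 8) = √7)
T = 16
T + (y(X(8)) + 23679) = 16 + (√7 + 23679) = 16 + (23679 + √7) = 23695 + √7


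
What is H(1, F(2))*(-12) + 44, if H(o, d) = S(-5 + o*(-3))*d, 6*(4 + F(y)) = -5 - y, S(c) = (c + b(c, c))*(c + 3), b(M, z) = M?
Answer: 5004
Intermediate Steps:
S(c) = 2*c*(3 + c) (S(c) = (c + c)*(c + 3) = (2*c)*(3 + c) = 2*c*(3 + c))
F(y) = -29/6 - y/6 (F(y) = -4 + (-5 - y)/6 = -4 + (-⅚ - y/6) = -29/6 - y/6)
H(o, d) = 2*d*(-5 - 3*o)*(-2 - 3*o) (H(o, d) = (2*(-5 + o*(-3))*(3 + (-5 + o*(-3))))*d = (2*(-5 - 3*o)*(3 + (-5 - 3*o)))*d = (2*(-5 - 3*o)*(-2 - 3*o))*d = 2*d*(-5 - 3*o)*(-2 - 3*o))
H(1, F(2))*(-12) + 44 = (2*(-29/6 - ⅙*2)*(10 + 9*1² + 21*1))*(-12) + 44 = (2*(-29/6 - ⅓)*(10 + 9*1 + 21))*(-12) + 44 = (2*(-31/6)*(10 + 9 + 21))*(-12) + 44 = (2*(-31/6)*40)*(-12) + 44 = -1240/3*(-12) + 44 = 4960 + 44 = 5004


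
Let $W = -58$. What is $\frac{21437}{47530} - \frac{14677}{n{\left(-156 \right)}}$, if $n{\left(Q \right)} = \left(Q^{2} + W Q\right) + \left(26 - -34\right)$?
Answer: $\frac{99697}{8193780} \approx 0.012167$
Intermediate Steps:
$n{\left(Q \right)} = 60 + Q^{2} - 58 Q$ ($n{\left(Q \right)} = \left(Q^{2} - 58 Q\right) + \left(26 - -34\right) = \left(Q^{2} - 58 Q\right) + \left(26 + 34\right) = \left(Q^{2} - 58 Q\right) + 60 = 60 + Q^{2} - 58 Q$)
$\frac{21437}{47530} - \frac{14677}{n{\left(-156 \right)}} = \frac{21437}{47530} - \frac{14677}{60 + \left(-156\right)^{2} - -9048} = 21437 \cdot \frac{1}{47530} - \frac{14677}{60 + 24336 + 9048} = \frac{221}{490} - \frac{14677}{33444} = \frac{99697}{8193780}$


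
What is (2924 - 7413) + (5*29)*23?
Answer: -1154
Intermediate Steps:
(2924 - 7413) + (5*29)*23 = -4489 + 145*23 = -4489 + 3335 = -1154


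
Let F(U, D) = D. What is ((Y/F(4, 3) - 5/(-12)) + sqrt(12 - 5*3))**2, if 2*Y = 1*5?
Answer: -23/16 + 5*I*sqrt(3)/2 ≈ -1.4375 + 4.3301*I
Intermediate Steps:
Y = 5/2 (Y = (1*5)/2 = (1/2)*5 = 5/2 ≈ 2.5000)
((Y/F(4, 3) - 5/(-12)) + sqrt(12 - 5*3))**2 = (((5/2)/3 - 5/(-12)) + sqrt(12 - 5*3))**2 = (((5/2)*(1/3) - 5*(-1/12)) + sqrt(12 - 15))**2 = ((5/6 + 5/12) + sqrt(-3))**2 = (5/4 + I*sqrt(3))**2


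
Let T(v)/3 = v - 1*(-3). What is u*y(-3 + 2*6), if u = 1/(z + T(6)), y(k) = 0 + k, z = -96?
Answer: -3/23 ≈ -0.13043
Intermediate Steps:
T(v) = 9 + 3*v (T(v) = 3*(v - 1*(-3)) = 3*(v + 3) = 3*(3 + v) = 9 + 3*v)
y(k) = k
u = -1/69 (u = 1/(-96 + (9 + 3*6)) = 1/(-96 + (9 + 18)) = 1/(-96 + 27) = 1/(-69) = -1/69 ≈ -0.014493)
u*y(-3 + 2*6) = -(-3 + 2*6)/69 = -(-3 + 12)/69 = -1/69*9 = -3/23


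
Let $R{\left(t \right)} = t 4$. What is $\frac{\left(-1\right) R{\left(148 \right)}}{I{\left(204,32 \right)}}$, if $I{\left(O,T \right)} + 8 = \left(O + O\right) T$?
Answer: $- \frac{74}{1631} \approx -0.045371$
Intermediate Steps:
$R{\left(t \right)} = 4 t$
$I{\left(O,T \right)} = -8 + 2 O T$ ($I{\left(O,T \right)} = -8 + \left(O + O\right) T = -8 + 2 O T$)
$\frac{\left(-1\right) R{\left(148 \right)}}{I{\left(204,32 \right)}} = \frac{\left(-1\right) 4 \cdot 148}{-8 + 2 \cdot 204 \cdot 32} = \frac{\left(-1\right) 592}{-8 + 13056} = - \frac{592}{13048} = \left(-592\right) \frac{1}{13048} = - \frac{74}{1631}$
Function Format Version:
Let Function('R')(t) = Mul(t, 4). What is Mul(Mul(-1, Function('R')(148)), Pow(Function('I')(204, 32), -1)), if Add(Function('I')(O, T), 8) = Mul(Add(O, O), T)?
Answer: Rational(-74, 1631) ≈ -0.045371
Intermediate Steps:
Function('R')(t) = Mul(4, t)
Function('I')(O, T) = Add(-8, Mul(2, O, T)) (Function('I')(O, T) = Add(-8, Mul(Add(O, O), T)) = Add(-8, Mul(Mul(2, O), T)) = Add(-8, Mul(2, O, T)))
Mul(Mul(-1, Function('R')(148)), Pow(Function('I')(204, 32), -1)) = Mul(Mul(-1, Mul(4, 148)), Pow(Add(-8, Mul(2, 204, 32)), -1)) = Mul(Mul(-1, 592), Pow(Add(-8, 13056), -1)) = Mul(-592, Pow(13048, -1)) = Mul(-592, Rational(1, 13048)) = Rational(-74, 1631)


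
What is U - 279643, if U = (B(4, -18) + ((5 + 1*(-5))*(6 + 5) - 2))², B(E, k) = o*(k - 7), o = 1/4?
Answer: -4473199/16 ≈ -2.7958e+5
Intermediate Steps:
o = ¼ ≈ 0.25000
B(E, k) = -7/4 + k/4 (B(E, k) = (k - 7)/4 = (-7 + k)/4 = -7/4 + k/4)
U = 1089/16 (U = ((-7/4 + (¼)*(-18)) + ((5 + 1*(-5))*(6 + 5) - 2))² = ((-7/4 - 9/2) + ((5 - 5)*11 - 2))² = (-25/4 + (0*11 - 2))² = (-25/4 + (0 - 2))² = (-25/4 - 2)² = (-33/4)² = 1089/16 ≈ 68.063)
U - 279643 = 1089/16 - 279643 = -4473199/16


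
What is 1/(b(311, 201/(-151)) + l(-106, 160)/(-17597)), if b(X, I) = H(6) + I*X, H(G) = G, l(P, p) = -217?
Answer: -2657147/1084030418 ≈ -0.0024512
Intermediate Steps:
b(X, I) = 6 + I*X
1/(b(311, 201/(-151)) + l(-106, 160)/(-17597)) = 1/((6 + (201/(-151))*311) - 217/(-17597)) = 1/((6 + (201*(-1/151))*311) - 217*(-1/17597)) = 1/((6 - 201/151*311) + 217/17597) = 1/((6 - 62511/151) + 217/17597) = 1/(-61605/151 + 217/17597) = 1/(-1084030418/2657147) = -2657147/1084030418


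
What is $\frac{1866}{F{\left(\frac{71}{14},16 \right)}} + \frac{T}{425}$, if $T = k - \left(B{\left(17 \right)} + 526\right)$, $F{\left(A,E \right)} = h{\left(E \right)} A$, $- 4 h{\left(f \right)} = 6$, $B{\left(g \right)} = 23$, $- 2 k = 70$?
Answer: $- \frac{7443264}{30175} \approx -246.67$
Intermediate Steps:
$k = -35$ ($k = \left(- \frac{1}{2}\right) 70 = -35$)
$h{\left(f \right)} = - \frac{3}{2}$ ($h{\left(f \right)} = \left(- \frac{1}{4}\right) 6 = - \frac{3}{2}$)
$F{\left(A,E \right)} = - \frac{3 A}{2}$
$T = -584$ ($T = -35 - \left(23 + 526\right) = -35 - 549 = -584$)
$\frac{1866}{F{\left(\frac{71}{14},16 \right)}} + \frac{T}{425} = \frac{1866}{\left(- \frac{3}{2}\right) \frac{71}{14}} - \frac{584}{425} = \frac{1866}{- \frac{213}{28}} - \frac{584}{425} = 1866 \left(- \frac{28}{213}\right) - \frac{584}{425} = - \frac{17416}{71} - \frac{584}{425} = - \frac{7443264}{30175}$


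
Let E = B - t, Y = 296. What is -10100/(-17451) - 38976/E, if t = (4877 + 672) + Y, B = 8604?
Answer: -652304276/48147309 ≈ -13.548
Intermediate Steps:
t = 5845 (t = (4877 + 672) + 296 = 5549 + 296 = 5845)
E = 2759 (E = 8604 - 1*5845 = 8604 - 5845 = 2759)
-10100/(-17451) - 38976/E = -10100/(-17451) - 38976/2759 = -10100*(-1/17451) - 38976*1/2759 = 10100/17451 - 38976/2759 = -652304276/48147309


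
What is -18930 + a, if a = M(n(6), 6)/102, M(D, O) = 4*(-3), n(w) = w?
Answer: -321812/17 ≈ -18930.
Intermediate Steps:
M(D, O) = -12
a = -2/17 (a = -12/102 = (1/102)*(-12) = -2/17 ≈ -0.11765)
-18930 + a = -18930 - 2/17 = -321812/17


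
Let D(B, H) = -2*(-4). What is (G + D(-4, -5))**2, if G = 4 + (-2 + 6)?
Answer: 256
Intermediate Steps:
G = 8 (G = 4 + 4 = 8)
D(B, H) = 8
(G + D(-4, -5))**2 = (8 + 8)**2 = 16**2 = 256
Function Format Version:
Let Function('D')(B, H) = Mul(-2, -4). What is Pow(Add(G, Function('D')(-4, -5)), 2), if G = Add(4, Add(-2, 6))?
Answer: 256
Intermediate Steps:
G = 8 (G = Add(4, 4) = 8)
Function('D')(B, H) = 8
Pow(Add(G, Function('D')(-4, -5)), 2) = Pow(Add(8, 8), 2) = Pow(16, 2) = 256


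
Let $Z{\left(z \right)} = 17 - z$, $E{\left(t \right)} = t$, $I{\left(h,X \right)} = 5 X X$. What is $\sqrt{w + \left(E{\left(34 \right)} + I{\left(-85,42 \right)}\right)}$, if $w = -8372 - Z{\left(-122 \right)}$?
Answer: $7 \sqrt{7} \approx 18.52$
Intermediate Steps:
$I{\left(h,X \right)} = 5 X^{2}$
$w = -8511$ ($w = -8372 - \left(17 - -122\right) = -8372 - \left(17 + 122\right) = -8372 - 139 = -8511$)
$\sqrt{w + \left(E{\left(34 \right)} + I{\left(-85,42 \right)}\right)} = \sqrt{-8511 + \left(34 + 5 \cdot 42^{2}\right)} = \sqrt{-8511 + \left(34 + 5 \cdot 1764\right)} = \sqrt{-8511 + \left(34 + 8820\right)} = \sqrt{-8511 + 8854} = \sqrt{343} = 7 \sqrt{7}$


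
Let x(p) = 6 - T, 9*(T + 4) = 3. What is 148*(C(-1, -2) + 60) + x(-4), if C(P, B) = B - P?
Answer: 26225/3 ≈ 8741.7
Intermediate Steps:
T = -11/3 (T = -4 + (⅑)*3 = -4 + ⅓ = -11/3 ≈ -3.6667)
x(p) = 29/3 (x(p) = 6 - 1*(-11/3) = 6 + 11/3 = 29/3)
148*(C(-1, -2) + 60) + x(-4) = 148*((-2 - 1*(-1)) + 60) + 29/3 = 148*((-2 + 1) + 60) + 29/3 = 148*(-1 + 60) + 29/3 = 148*59 + 29/3 = 8732 + 29/3 = 26225/3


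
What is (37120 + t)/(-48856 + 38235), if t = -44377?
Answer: 7257/10621 ≈ 0.68327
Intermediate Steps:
(37120 + t)/(-48856 + 38235) = (37120 - 44377)/(-48856 + 38235) = -7257/(-10621) = -7257*(-1/10621) = 7257/10621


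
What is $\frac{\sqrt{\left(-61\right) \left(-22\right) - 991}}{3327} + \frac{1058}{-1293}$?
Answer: $- \frac{1058}{1293} + \frac{\sqrt{39}}{1109} \approx -0.81262$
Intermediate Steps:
$\frac{\sqrt{\left(-61\right) \left(-22\right) - 991}}{3327} + \frac{1058}{-1293} = \sqrt{1342 - 991} \cdot \frac{1}{3327} + 1058 \left(- \frac{1}{1293}\right) = \sqrt{351} \cdot \frac{1}{3327} - \frac{1058}{1293} = 3 \sqrt{39} \cdot \frac{1}{3327} - \frac{1058}{1293} = \frac{\sqrt{39}}{1109} - \frac{1058}{1293} = - \frac{1058}{1293} + \frac{\sqrt{39}}{1109}$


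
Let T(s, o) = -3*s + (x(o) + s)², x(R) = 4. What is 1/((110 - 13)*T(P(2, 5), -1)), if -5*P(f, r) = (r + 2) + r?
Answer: 25/23668 ≈ 0.0010563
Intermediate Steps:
P(f, r) = -⅖ - 2*r/5 (P(f, r) = -((r + 2) + r)/5 = -((2 + r) + r)/5 = -(2 + 2*r)/5 = -⅖ - 2*r/5)
T(s, o) = (4 + s)² - 3*s (T(s, o) = -3*s + (4 + s)² = (4 + s)² - 3*s)
1/((110 - 13)*T(P(2, 5), -1)) = 1/((110 - 13)*((4 + (-⅖ - ⅖*5))² - 3*(-⅖ - ⅖*5))) = 1/(97*((4 + (-⅖ - 2))² - 3*(-⅖ - 2))) = 1/(97*((4 - 12/5)² - 3*(-12/5))) = 1/(97*((8/5)² + 36/5)) = 1/(97*(64/25 + 36/5)) = 1/(97*(244/25)) = 1/(23668/25) = 25/23668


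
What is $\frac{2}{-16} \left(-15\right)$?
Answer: $\frac{15}{8} \approx 1.875$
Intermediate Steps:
$\frac{2}{-16} \left(-15\right) = 2 \left(- \frac{1}{16}\right) \left(-15\right) = \left(- \frac{1}{8}\right) \left(-15\right) = \frac{15}{8}$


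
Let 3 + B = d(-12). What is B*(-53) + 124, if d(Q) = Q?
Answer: 919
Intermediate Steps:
B = -15 (B = -3 - 12 = -15)
B*(-53) + 124 = -15*(-53) + 124 = 795 + 124 = 919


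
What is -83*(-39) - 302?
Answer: 2935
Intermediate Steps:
-83*(-39) - 302 = 3237 - 302 = 2935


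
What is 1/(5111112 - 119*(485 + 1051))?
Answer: 1/4928328 ≈ 2.0291e-7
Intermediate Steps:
1/(5111112 - 119*(485 + 1051)) = 1/(5111112 - 119*1536) = 1/(5111112 - 182784) = 1/4928328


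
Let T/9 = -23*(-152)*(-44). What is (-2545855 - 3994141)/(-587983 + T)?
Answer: 6539996/1972399 ≈ 3.3158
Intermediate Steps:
T = -1384416 (T = 9*(-23*(-152)*(-44)) = 9*(3496*(-44)) = 9*(-153824) = -1384416)
(-2545855 - 3994141)/(-587983 + T) = (-2545855 - 3994141)/(-587983 - 1384416) = -6539996/(-1972399) = -6539996*(-1/1972399) = 6539996/1972399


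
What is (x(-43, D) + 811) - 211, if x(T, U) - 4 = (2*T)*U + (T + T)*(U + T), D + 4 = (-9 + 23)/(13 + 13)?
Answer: 63666/13 ≈ 4897.4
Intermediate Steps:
D = -45/13 (D = -4 + (-9 + 23)/(13 + 13) = -4 + 14/26 = -4 + 14*(1/26) = -4 + 7/13 = -45/13 ≈ -3.4615)
x(T, U) = 4 + 2*T*U + 2*T*(T + U) (x(T, U) = 4 + ((2*T)*U + (T + T)*(U + T)) = 4 + (2*T*U + (2*T)*(T + U)) = 4 + (2*T*U + 2*T*(T + U)) = 4 + 2*T*U + 2*T*(T + U))
(x(-43, D) + 811) - 211 = ((4 + 2*(-43)**2 + 4*(-43)*(-45/13)) + 811) - 211 = ((4 + 2*1849 + 7740/13) + 811) - 211 = ((4 + 3698 + 7740/13) + 811) - 211 = (55866/13 + 811) - 211 = 66409/13 - 211 = 63666/13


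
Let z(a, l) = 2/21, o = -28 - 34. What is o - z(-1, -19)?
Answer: -1304/21 ≈ -62.095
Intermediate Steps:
o = -62
z(a, l) = 2/21 (z(a, l) = 2*(1/21) = 2/21)
o - z(-1, -19) = -62 - 1*2/21 = -62 - 2/21 = -1304/21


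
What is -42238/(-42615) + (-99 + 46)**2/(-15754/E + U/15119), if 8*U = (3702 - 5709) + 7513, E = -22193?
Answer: 53568290726906278/14401543689765 ≈ 3719.6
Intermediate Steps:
U = 2753/4 (U = ((3702 - 5709) + 7513)/8 = (-2007 + 7513)/8 = (1/8)*5506 = 2753/4 ≈ 688.25)
-42238/(-42615) + (-99 + 46)**2/(-15754/E + U/15119) = -42238/(-42615) + (-99 + 46)**2/(-15754/(-22193) + (2753/4)/15119) = -42238*(-1/42615) + (-53)**2/(-15754*(-1/22193) + (2753/4)*(1/15119)) = 42238/42615 + 2809/(15754/22193 + 2753/60476) = 42238/42615 + 2809/(1013836233/1342143868) = 42238/42615 + 2809*(1342143868/1013836233) = 42238/42615 + 3770082125212/1013836233 = 53568290726906278/14401543689765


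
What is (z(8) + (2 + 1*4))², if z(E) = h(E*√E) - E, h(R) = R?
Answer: 516 - 64*√2 ≈ 425.49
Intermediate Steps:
z(E) = E^(3/2) - E (z(E) = E*√E - E = E^(3/2) - E)
(z(8) + (2 + 1*4))² = ((8^(3/2) - 1*8) + (2 + 1*4))² = ((16*√2 - 8) + (2 + 4))² = ((-8 + 16*√2) + 6)² = (-2 + 16*√2)²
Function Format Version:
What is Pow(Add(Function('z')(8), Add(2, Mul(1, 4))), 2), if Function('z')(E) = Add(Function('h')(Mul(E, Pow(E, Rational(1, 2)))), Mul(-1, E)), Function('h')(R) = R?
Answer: Add(516, Mul(-64, Pow(2, Rational(1, 2)))) ≈ 425.49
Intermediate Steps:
Function('z')(E) = Add(Pow(E, Rational(3, 2)), Mul(-1, E)) (Function('z')(E) = Add(Mul(E, Pow(E, Rational(1, 2))), Mul(-1, E)) = Add(Pow(E, Rational(3, 2)), Mul(-1, E)))
Pow(Add(Function('z')(8), Add(2, Mul(1, 4))), 2) = Pow(Add(Add(Pow(8, Rational(3, 2)), Mul(-1, 8)), Add(2, Mul(1, 4))), 2) = Pow(Add(Add(Mul(16, Pow(2, Rational(1, 2))), -8), Add(2, 4)), 2) = Pow(Add(Add(-8, Mul(16, Pow(2, Rational(1, 2)))), 6), 2) = Pow(Add(-2, Mul(16, Pow(2, Rational(1, 2)))), 2)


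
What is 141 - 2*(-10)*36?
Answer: 861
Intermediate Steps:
141 - 2*(-10)*36 = 141 + 20*36 = 141 + 720 = 861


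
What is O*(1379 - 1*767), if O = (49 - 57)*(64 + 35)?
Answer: -484704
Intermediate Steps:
O = -792 (O = -8*99 = -792)
O*(1379 - 1*767) = -792*(1379 - 1*767) = -792*(1379 - 767) = -792*612 = -484704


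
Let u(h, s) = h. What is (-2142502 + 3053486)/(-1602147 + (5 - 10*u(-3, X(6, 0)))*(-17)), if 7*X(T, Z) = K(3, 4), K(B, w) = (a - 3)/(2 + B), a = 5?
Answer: -455492/801371 ≈ -0.56839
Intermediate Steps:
K(B, w) = 2/(2 + B) (K(B, w) = (5 - 3)/(2 + B) = 2/(2 + B))
X(T, Z) = 2/35 (X(T, Z) = (2/(2 + 3))/7 = (2/5)/7 = (2*(⅕))/7 = (⅐)*(⅖) = 2/35)
(-2142502 + 3053486)/(-1602147 + (5 - 10*u(-3, X(6, 0)))*(-17)) = (-2142502 + 3053486)/(-1602147 + (5 - 10*(-3))*(-17)) = 910984/(-1602147 + (5 + 30)*(-17)) = 910984/(-1602147 + 35*(-17)) = 910984/(-1602147 - 595) = 910984/(-1602742) = 910984*(-1/1602742) = -455492/801371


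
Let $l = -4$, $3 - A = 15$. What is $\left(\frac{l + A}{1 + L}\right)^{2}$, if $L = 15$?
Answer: $1$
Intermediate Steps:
$A = -12$ ($A = 3 - 15 = -12$)
$\left(\frac{l + A}{1 + L}\right)^{2} = \left(\frac{-4 - 12}{1 + 15}\right)^{2} = \left(- \frac{16}{16}\right)^{2} = \left(\left(-16\right) \frac{1}{16}\right)^{2} = \left(-1\right)^{2} = 1$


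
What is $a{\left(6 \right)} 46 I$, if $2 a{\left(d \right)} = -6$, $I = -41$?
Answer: $5658$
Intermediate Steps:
$a{\left(d \right)} = -3$ ($a{\left(d \right)} = \frac{1}{2} \left(-6\right) = -3$)
$a{\left(6 \right)} 46 I = \left(-3\right) 46 \left(-41\right) = \left(-138\right) \left(-41\right) = 5658$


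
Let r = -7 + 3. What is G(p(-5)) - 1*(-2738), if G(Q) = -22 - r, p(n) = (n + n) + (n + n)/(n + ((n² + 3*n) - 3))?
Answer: 2720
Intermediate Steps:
r = -4
p(n) = 2*n + 2*n/(-3 + n² + 4*n) (p(n) = 2*n + (2*n)/(n + (-3 + n² + 3*n)) = 2*n + (2*n)/(-3 + n² + 4*n) = 2*n + 2*n/(-3 + n² + 4*n))
G(Q) = -18 (G(Q) = -22 - 1*(-4) = -22 + 4 = -18)
G(p(-5)) - 1*(-2738) = -18 - 1*(-2738) = -18 + 2738 = 2720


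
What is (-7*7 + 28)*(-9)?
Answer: 189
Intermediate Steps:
(-7*7 + 28)*(-9) = (-49 + 28)*(-9) = -21*(-9) = 189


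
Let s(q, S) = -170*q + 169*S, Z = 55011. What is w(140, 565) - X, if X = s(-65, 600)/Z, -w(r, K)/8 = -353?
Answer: 155238614/55011 ≈ 2822.0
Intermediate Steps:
w(r, K) = 2824 (w(r, K) = -8*(-353) = 2824)
X = 112450/55011 (X = (-170*(-65) + 169*600)/55011 = (11050 + 101400)*(1/55011) = 112450*(1/55011) = 112450/55011 ≈ 2.0441)
w(140, 565) - X = 2824 - 1*112450/55011 = 2824 - 112450/55011 = 155238614/55011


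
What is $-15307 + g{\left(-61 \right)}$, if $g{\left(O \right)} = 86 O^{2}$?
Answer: $304699$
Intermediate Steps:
$-15307 + g{\left(-61 \right)} = -15307 + 86 \left(-61\right)^{2} = -15307 + 86 \cdot 3721 = -15307 + 320006 = 304699$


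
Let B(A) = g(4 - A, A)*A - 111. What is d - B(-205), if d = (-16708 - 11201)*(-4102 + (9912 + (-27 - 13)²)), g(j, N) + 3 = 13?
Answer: -206803529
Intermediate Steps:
g(j, N) = 10 (g(j, N) = -3 + 13 = 10)
B(A) = -111 + 10*A (B(A) = 10*A - 111 = -111 + 10*A)
d = -206805690 (d = -27909*(-4102 + (9912 + (-40)²)) = -27909*(-4102 + (9912 + 1600)) = -27909*(-4102 + 11512) = -27909*7410 = -206805690)
d - B(-205) = -206805690 - (-111 + 10*(-205)) = -206805690 - (-111 - 2050) = -206805690 - 1*(-2161) = -206805690 + 2161 = -206803529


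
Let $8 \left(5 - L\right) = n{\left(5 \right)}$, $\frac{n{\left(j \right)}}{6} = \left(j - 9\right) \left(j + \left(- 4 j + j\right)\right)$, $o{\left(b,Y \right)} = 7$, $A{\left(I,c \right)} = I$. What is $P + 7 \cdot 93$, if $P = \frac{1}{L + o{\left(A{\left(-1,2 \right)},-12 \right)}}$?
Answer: $\frac{11717}{18} \approx 650.94$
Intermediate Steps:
$n{\left(j \right)} = - 12 j \left(-9 + j\right)$ ($n{\left(j \right)} = 6 \left(j - 9\right) \left(j + \left(- 4 j + j\right)\right) = 6 \left(-9 + j\right) \left(j - 3 j\right) = 6 \left(-9 + j\right) \left(- 2 j\right) = 6 \left(- 2 j \left(-9 + j\right)\right) = - 12 j \left(-9 + j\right)$)
$L = -25$ ($L = 5 - \frac{12 \cdot 5 \left(9 - 5\right)}{8} = 5 - \frac{12 \cdot 5 \cdot 4}{8} = 5 - 30 = -25$)
$P = - \frac{1}{18}$ ($P = \frac{1}{-25 + 7} = \frac{1}{-18} = - \frac{1}{18} \approx -0.055556$)
$P + 7 \cdot 93 = - \frac{1}{18} + 7 \cdot 93 = - \frac{1}{18} + 651 = \frac{11717}{18}$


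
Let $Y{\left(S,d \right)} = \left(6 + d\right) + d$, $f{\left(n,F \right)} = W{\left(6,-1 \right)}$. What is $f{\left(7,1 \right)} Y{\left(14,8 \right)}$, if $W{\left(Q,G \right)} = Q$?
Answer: $132$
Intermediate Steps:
$f{\left(n,F \right)} = 6$
$Y{\left(S,d \right)} = 6 + 2 d$
$f{\left(7,1 \right)} Y{\left(14,8 \right)} = 6 \left(6 + 2 \cdot 8\right) = 6 \left(6 + 16\right) = 6 \cdot 22 = 132$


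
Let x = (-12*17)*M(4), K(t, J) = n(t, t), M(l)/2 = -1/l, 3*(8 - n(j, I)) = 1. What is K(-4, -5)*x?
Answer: 782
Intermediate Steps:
n(j, I) = 23/3 (n(j, I) = 8 - 1/3*1 = 8 - 1/3 = 23/3)
M(l) = -2/l (M(l) = 2*(-1/l) = -2/l)
K(t, J) = 23/3
x = 102 (x = (-12*17)*(-2/4) = -(-408)/4 = -204*(-1/2) = 102)
K(-4, -5)*x = (23/3)*102 = 782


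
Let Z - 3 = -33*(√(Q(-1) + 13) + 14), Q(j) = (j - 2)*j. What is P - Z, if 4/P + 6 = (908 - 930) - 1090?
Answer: 330367/559 ≈ 591.00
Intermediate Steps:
Q(j) = j*(-2 + j) (Q(j) = (-2 + j)*j = j*(-2 + j))
P = -2/559 (P = 4/(-6 + ((908 - 930) - 1090)) = 4/(-6 + (-22 - 1090)) = 4/(-6 - 1112) = 4/(-1118) = 4*(-1/1118) = -2/559 ≈ -0.0035778)
Z = -591 (Z = 3 - 33*(√(-(-2 - 1) + 13) + 14) = 3 - 33*(√(-1*(-3) + 13) + 14) = 3 - 33*(√(3 + 13) + 14) = 3 - 33*(√16 + 14) = 3 - 33*(4 + 14) = 3 - 33*18 = 3 - 594 = -591)
P - Z = -2/559 - 1*(-591) = -2/559 + 591 = 330367/559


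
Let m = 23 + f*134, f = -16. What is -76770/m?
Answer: 25590/707 ≈ 36.195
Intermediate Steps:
m = -2121 (m = 23 - 16*134 = 23 - 2144 = -2121)
-76770/m = -76770/(-2121) = -76770*(-1/2121) = 25590/707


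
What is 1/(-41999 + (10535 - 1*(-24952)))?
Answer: -1/6512 ≈ -0.00015356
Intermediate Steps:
1/(-41999 + (10535 - 1*(-24952))) = 1/(-41999 + (10535 + 24952)) = 1/(-41999 + 35487) = 1/(-6512) = -1/6512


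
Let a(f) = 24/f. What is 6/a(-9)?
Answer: -9/4 ≈ -2.2500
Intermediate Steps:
6/a(-9) = 6/((24/(-9))) = 6/((24*(-⅑))) = 6/(-8/3) = 6*(-3/8) = -9/4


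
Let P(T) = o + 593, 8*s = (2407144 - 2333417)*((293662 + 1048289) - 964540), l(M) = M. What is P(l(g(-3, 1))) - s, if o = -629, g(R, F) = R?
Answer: -27825381085/8 ≈ -3.4782e+9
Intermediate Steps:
s = 27825380797/8 (s = ((2407144 - 2333417)*((293662 + 1048289) - 964540))/8 = (73727*(1341951 - 964540))/8 = (73727*377411)/8 = (1/8)*27825380797 = 27825380797/8 ≈ 3.4782e+9)
P(T) = -36 (P(T) = -629 + 593 = -36)
P(l(g(-3, 1))) - s = -36 - 1*27825380797/8 = -36 - 27825380797/8 = -27825381085/8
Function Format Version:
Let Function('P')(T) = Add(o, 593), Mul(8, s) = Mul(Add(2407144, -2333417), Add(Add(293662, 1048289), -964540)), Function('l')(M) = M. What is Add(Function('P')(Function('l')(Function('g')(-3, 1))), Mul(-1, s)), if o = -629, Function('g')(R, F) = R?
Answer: Rational(-27825381085, 8) ≈ -3.4782e+9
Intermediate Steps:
s = Rational(27825380797, 8) (s = Mul(Rational(1, 8), Mul(Add(2407144, -2333417), Add(Add(293662, 1048289), -964540))) = Mul(Rational(1, 8), Mul(73727, Add(1341951, -964540))) = Mul(Rational(1, 8), Mul(73727, 377411)) = Mul(Rational(1, 8), 27825380797) = Rational(27825380797, 8) ≈ 3.4782e+9)
Function('P')(T) = -36 (Function('P')(T) = Add(-629, 593) = -36)
Add(Function('P')(Function('l')(Function('g')(-3, 1))), Mul(-1, s)) = Add(-36, Mul(-1, Rational(27825380797, 8))) = Add(-36, Rational(-27825380797, 8)) = Rational(-27825381085, 8)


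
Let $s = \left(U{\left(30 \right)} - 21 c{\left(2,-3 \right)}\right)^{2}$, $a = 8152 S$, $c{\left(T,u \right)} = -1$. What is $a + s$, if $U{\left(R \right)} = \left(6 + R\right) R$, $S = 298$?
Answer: $3641497$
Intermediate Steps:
$a = 2429296$ ($a = 8152 \cdot 298 = 2429296$)
$U{\left(R \right)} = R \left(6 + R\right)$
$s = 1212201$ ($s = \left(30 \left(6 + 30\right) - -21\right)^{2} = \left(30 \cdot 36 + 21\right)^{2} = \left(1080 + 21\right)^{2} = 1101^{2} = 1212201$)
$a + s = 2429296 + 1212201 = 3641497$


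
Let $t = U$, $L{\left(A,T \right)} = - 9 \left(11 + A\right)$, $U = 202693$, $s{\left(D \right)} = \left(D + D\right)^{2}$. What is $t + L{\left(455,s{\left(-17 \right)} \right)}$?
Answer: $198499$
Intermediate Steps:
$s{\left(D \right)} = 4 D^{2}$ ($s{\left(D \right)} = \left(2 D\right)^{2} = 4 D^{2}$)
$L{\left(A,T \right)} = -99 - 9 A$
$t = 202693$
$t + L{\left(455,s{\left(-17 \right)} \right)} = 202693 - 4194 = 198499$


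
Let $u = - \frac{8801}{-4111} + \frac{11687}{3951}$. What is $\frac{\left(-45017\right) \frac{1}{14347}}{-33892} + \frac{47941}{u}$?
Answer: $\frac{94658562339458742565}{10067533537655048} \approx 9402.4$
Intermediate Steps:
$u = \frac{82818008}{16242561}$ ($u = \left(-8801\right) \left(- \frac{1}{4111}\right) + 11687 \cdot \frac{1}{3951} = \frac{8801}{4111} + \frac{11687}{3951} = \frac{82818008}{16242561} \approx 5.0988$)
$\frac{\left(-45017\right) \frac{1}{14347}}{-33892} + \frac{47941}{u} = \frac{\left(-45017\right) \frac{1}{14347}}{-33892} + \frac{47941}{\frac{82818008}{16242561}} = \left(-45017\right) \frac{1}{14347} \left(- \frac{1}{33892}\right) + 47941 \cdot \frac{16242561}{82818008} = \left(- \frac{45017}{14347}\right) \left(- \frac{1}{33892}\right) + \frac{778684616901}{82818008} = \frac{45017}{486248524} + \frac{778684616901}{82818008} = \frac{94658562339458742565}{10067533537655048}$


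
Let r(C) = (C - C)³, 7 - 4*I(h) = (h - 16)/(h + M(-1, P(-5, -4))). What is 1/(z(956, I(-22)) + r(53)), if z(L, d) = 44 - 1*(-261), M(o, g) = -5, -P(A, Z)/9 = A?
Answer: 1/305 ≈ 0.0032787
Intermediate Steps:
P(A, Z) = -9*A
I(h) = 7/4 - (-16 + h)/(4*(-5 + h)) (I(h) = 7/4 - (h - 16)/(4*(h - 5)) = 7/4 - (-16 + h)/(4*(-5 + h)))
r(C) = 0 (r(C) = 0³ = 0)
z(L, d) = 305 (z(L, d) = 44 + 261 = 305)
1/(z(956, I(-22)) + r(53)) = 1/(305 + 0) = 1/305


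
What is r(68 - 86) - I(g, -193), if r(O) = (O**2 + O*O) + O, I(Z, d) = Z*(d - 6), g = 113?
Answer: 23117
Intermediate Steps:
I(Z, d) = Z*(-6 + d)
r(O) = O + 2*O**2 (r(O) = (O**2 + O**2) + O = 2*O**2 + O = O + 2*O**2)
r(68 - 86) - I(g, -193) = (68 - 86)*(1 + 2*(68 - 86)) - 113*(-6 - 193) = -18*(1 + 2*(-18)) - 113*(-199) = -18*(1 - 36) - 1*(-22487) = -18*(-35) + 22487 = 630 + 22487 = 23117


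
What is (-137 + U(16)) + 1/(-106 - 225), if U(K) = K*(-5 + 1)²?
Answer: 39388/331 ≈ 119.00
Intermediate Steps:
U(K) = 16*K (U(K) = K*(-4)² = K*16 = 16*K)
(-137 + U(16)) + 1/(-106 - 225) = (-137 + 16*16) + 1/(-106 - 225) = (-137 + 256) + 1/(-331) = 119 - 1/331 = 39388/331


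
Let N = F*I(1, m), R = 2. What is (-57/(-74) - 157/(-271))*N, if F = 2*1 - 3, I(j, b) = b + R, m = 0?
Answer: -27065/10027 ≈ -2.6992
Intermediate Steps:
I(j, b) = 2 + b (I(j, b) = b + 2 = 2 + b)
F = -1 (F = 2 - 3 = -1)
N = -2 (N = -(2 + 0) = -1*2 = -2)
(-57/(-74) - 157/(-271))*N = (-57/(-74) - 157/(-271))*(-2) = (-57*(-1/74) - 157*(-1/271))*(-2) = (57/74 + 157/271)*(-2) = (27065/20054)*(-2) = -27065/10027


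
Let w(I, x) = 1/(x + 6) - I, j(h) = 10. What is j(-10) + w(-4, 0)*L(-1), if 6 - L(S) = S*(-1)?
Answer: 185/6 ≈ 30.833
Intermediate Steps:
w(I, x) = 1/(6 + x) - I
L(S) = 6 + S (L(S) = 6 - S*(-1) = 6 - (-1)*S = 6 + S)
j(-10) + w(-4, 0)*L(-1) = 10 + ((1 - 6*(-4) - 1*(-4)*0)/(6 + 0))*(6 - 1) = 10 + ((1 + 24 + 0)/6)*5 = 10 + ((⅙)*25)*5 = 10 + (25/6)*5 = 10 + 125/6 = 185/6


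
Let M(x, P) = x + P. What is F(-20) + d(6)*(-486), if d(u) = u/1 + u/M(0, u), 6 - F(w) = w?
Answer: -3376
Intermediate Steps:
M(x, P) = P + x
F(w) = 6 - w
d(u) = 1 + u (d(u) = u/1 + u/(u + 0) = u*1 + u/u = u + 1 = 1 + u)
F(-20) + d(6)*(-486) = (6 - 1*(-20)) + (1 + 6)*(-486) = (6 + 20) + 7*(-486) = 26 - 3402 = -3376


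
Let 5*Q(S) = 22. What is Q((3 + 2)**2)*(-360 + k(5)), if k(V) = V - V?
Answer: -1584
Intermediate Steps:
Q(S) = 22/5 (Q(S) = (1/5)*22 = 22/5)
k(V) = 0
Q((3 + 2)**2)*(-360 + k(5)) = 22*(-360 + 0)/5 = (22/5)*(-360) = -1584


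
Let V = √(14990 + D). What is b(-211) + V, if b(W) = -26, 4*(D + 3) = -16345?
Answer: -26 + √43603/2 ≈ 78.407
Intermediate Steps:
D = -16357/4 (D = -3 + (¼)*(-16345) = -3 - 16345/4 = -16357/4 ≈ -4089.3)
V = √43603/2 (V = √(14990 - 16357/4) = √(43603/4) = √43603/2 ≈ 104.41)
b(-211) + V = -26 + √43603/2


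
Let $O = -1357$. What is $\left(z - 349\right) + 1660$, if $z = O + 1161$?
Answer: $1115$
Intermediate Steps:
$z = -196$ ($z = -1357 + 1161 = -196$)
$\left(z - 349\right) + 1660 = \left(-196 - 349\right) + 1660 = -545 + 1660 = 1115$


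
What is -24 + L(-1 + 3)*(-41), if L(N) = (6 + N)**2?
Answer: -2648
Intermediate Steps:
-24 + L(-1 + 3)*(-41) = -24 + (6 + (-1 + 3))**2*(-41) = -24 + (6 + 2)**2*(-41) = -24 + 8**2*(-41) = -24 + 64*(-41) = -24 - 2624 = -2648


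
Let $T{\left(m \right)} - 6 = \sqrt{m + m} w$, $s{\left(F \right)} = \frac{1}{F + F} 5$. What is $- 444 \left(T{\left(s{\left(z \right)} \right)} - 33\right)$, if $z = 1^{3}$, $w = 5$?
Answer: $11988 - 2220 \sqrt{5} \approx 7023.9$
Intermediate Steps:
$z = 1$
$s{\left(F \right)} = \frac{5}{2 F}$ ($s{\left(F \right)} = \frac{1}{2 F} 5 = \frac{5}{2 F}$)
$T{\left(m \right)} = 6 + 5 \sqrt{2} \sqrt{m}$ ($T{\left(m \right)} = 6 + \sqrt{m + m} 5 = 6 + \sqrt{2 m} 5 = 6 + \sqrt{2} \sqrt{m} 5 = 6 + 5 \sqrt{2} \sqrt{m}$)
$- 444 \left(T{\left(s{\left(z \right)} \right)} - 33\right) = - 444 \left(\left(6 + 5 \sqrt{2} \sqrt{\frac{5}{2 \cdot 1}}\right) - 33\right) = - 444 \left(\left(6 + 5 \sqrt{2} \sqrt{\frac{5}{2} \cdot 1}\right) - 33\right) = - 444 \left(\left(6 + 5 \sqrt{2} \sqrt{\frac{5}{2}}\right) - 33\right) = - 444 \left(\left(6 + 5 \sqrt{2} \frac{\sqrt{10}}{2}\right) - 33\right) = - 444 \left(\left(6 + 5 \sqrt{5}\right) - 33\right) = - 444 \left(-27 + 5 \sqrt{5}\right) = 11988 - 2220 \sqrt{5}$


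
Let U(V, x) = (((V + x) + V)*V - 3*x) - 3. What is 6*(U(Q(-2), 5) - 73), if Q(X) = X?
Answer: -558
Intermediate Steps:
U(V, x) = -3 - 3*x + V*(x + 2*V) (U(V, x) = ((x + 2*V)*V - 3*x) - 3 = (V*(x + 2*V) - 3*x) - 3 = (-3*x + V*(x + 2*V)) - 3 = -3 - 3*x + V*(x + 2*V))
6*(U(Q(-2), 5) - 73) = 6*((-3 - 3*5 + 2*(-2)**2 - 2*5) - 73) = 6*((-3 - 15 + 2*4 - 10) - 73) = 6*((-3 - 15 + 8 - 10) - 73) = 6*(-20 - 73) = 6*(-93) = -558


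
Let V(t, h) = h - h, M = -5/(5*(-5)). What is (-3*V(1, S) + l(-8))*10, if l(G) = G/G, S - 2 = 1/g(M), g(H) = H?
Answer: 10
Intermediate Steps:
M = 1/5 (M = -5/(-25) = -5*(-1/25) = 1/5 ≈ 0.20000)
S = 7 (S = 2 + 1/(1/5) = 2 + 5 = 7)
V(t, h) = 0
l(G) = 1
(-3*V(1, S) + l(-8))*10 = (-3*0 + 1)*10 = (0 + 1)*10 = 1*10 = 10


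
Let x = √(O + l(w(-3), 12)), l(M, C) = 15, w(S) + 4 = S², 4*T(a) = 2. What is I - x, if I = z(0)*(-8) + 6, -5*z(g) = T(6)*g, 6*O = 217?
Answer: 6 - √1842/6 ≈ -1.1531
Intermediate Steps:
T(a) = ½ (T(a) = (¼)*2 = ½)
w(S) = -4 + S²
O = 217/6 (O = (⅙)*217 = 217/6 ≈ 36.167)
z(g) = -g/10
I = 6 (I = -⅒*0*(-8) + 6 = 0*(-8) + 6 = 0 + 6 = 6)
x = √1842/6 (x = √(217/6 + 15) = √(307/6) = √1842/6 ≈ 7.1531)
I - x = 6 - √1842/6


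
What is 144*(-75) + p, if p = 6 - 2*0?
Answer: -10794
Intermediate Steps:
p = 6 (p = 6 + 0 = 6)
144*(-75) + p = 144*(-75) + 6 = -10800 + 6 = -10794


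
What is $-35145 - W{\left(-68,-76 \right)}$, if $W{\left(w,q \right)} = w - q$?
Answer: $-35153$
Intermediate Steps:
$-35145 - W{\left(-68,-76 \right)} = -35145 - \left(-68 - -76\right) = -35145 - \left(-68 + 76\right) = -35145 - 8 = -35153$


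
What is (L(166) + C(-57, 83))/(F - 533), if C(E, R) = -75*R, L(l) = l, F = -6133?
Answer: 6059/6666 ≈ 0.90894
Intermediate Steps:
(L(166) + C(-57, 83))/(F - 533) = (166 - 75*83)/(-6133 - 533) = (166 - 6225)/(-6666) = -6059*(-1/6666) = 6059/6666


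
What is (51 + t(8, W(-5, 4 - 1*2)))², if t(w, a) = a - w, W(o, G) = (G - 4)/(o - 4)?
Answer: 151321/81 ≈ 1868.2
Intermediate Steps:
W(o, G) = (-4 + G)/(-4 + o)
(51 + t(8, W(-5, 4 - 1*2)))² = (51 + ((-4 + (4 - 1*2))/(-4 - 5) - 1*8))² = (51 + ((-4 + (4 - 2))/(-9) - 8))² = (51 + (-(-4 + 2)/9 - 8))² = (51 + (-⅑*(-2) - 8))² = (51 + (2/9 - 8))² = (51 - 70/9)² = (389/9)² = 151321/81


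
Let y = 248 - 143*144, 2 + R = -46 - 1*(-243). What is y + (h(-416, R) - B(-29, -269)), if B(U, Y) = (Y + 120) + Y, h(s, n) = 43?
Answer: -19883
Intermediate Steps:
R = 195 (R = -2 + (-46 - 1*(-243)) = -2 + (-46 + 243) = -2 + 197 = 195)
B(U, Y) = 120 + 2*Y (B(U, Y) = (120 + Y) + Y = 120 + 2*Y)
y = -20344 (y = 248 - 20592 = -20344)
y + (h(-416, R) - B(-29, -269)) = -20344 + (43 - (120 + 2*(-269))) = -20344 + (43 - (120 - 538)) = -20344 + (43 - 1*(-418)) = -20344 + (43 + 418) = -20344 + 461 = -19883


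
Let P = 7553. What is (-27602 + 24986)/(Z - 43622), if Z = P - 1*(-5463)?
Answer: 436/5101 ≈ 0.085473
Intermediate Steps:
Z = 13016 (Z = 7553 - 1*(-5463) = 7553 + 5463 = 13016)
(-27602 + 24986)/(Z - 43622) = (-27602 + 24986)/(13016 - 43622) = -2616/(-30606) = -2616*(-1/30606) = 436/5101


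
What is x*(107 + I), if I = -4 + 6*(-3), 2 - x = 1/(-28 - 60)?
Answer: 15045/88 ≈ 170.97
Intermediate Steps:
x = 177/88 (x = 2 - 1/(-28 - 60) = 2 - 1/(-88) = 2 - 1*(-1/88) = 2 + 1/88 = 177/88 ≈ 2.0114)
I = -22 (I = -4 - 18 = -22)
x*(107 + I) = 177*(107 - 22)/88 = (177/88)*85 = 15045/88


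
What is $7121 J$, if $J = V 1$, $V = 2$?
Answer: $14242$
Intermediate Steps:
$J = 2$ ($J = 2 \cdot 1 = 2$)
$7121 J = 7121 \cdot 2 = 14242$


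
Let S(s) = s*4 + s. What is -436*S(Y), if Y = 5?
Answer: -10900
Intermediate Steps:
S(s) = 5*s (S(s) = 4*s + s = 5*s)
-436*S(Y) = -2180*5 = -436*25 = -10900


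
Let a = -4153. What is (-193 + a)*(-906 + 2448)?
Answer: -6701532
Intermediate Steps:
(-193 + a)*(-906 + 2448) = (-193 - 4153)*(-906 + 2448) = -4346*1542 = -6701532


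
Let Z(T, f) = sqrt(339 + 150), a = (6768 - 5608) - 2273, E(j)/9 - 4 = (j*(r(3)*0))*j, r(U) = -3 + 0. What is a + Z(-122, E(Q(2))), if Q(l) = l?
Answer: -1113 + sqrt(489) ≈ -1090.9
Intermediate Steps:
r(U) = -3
E(j) = 36 (E(j) = 36 + 9*((j*(-3*0))*j) = 36 + 9*((j*0)*j) = 36 + 9*(0*j) = 36 + 9*0 = 36 + 0 = 36)
a = -1113 (a = 1160 - 2273 = -1113)
Z(T, f) = sqrt(489)
a + Z(-122, E(Q(2))) = -1113 + sqrt(489)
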